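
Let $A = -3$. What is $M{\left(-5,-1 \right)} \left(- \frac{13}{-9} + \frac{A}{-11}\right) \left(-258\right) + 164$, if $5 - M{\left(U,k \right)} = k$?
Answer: $- \frac{27436}{11} \approx -2494.2$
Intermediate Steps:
$M{\left(U,k \right)} = 5 - k$
$M{\left(-5,-1 \right)} \left(- \frac{13}{-9} + \frac{A}{-11}\right) \left(-258\right) + 164 = \left(5 - -1\right) \left(- \frac{13}{-9} - \frac{3}{-11}\right) \left(-258\right) + 164 = \left(5 + 1\right) \left(\left(-13\right) \left(- \frac{1}{9}\right) - - \frac{3}{11}\right) \left(-258\right) + 164 = 6 \left(\frac{13}{9} + \frac{3}{11}\right) \left(-258\right) + 164 = 6 \cdot \frac{170}{99} \left(-258\right) + 164 = \frac{340}{33} \left(-258\right) + 164 = - \frac{29240}{11} + 164 = - \frac{27436}{11}$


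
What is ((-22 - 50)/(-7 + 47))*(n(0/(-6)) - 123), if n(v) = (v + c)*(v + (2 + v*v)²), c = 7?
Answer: 171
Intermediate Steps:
n(v) = (7 + v)*(v + (2 + v²)²) (n(v) = (v + 7)*(v + (2 + v*v)²) = (7 + v)*(v + (2 + v²)²))
((-22 - 50)/(-7 + 47))*(n(0/(-6)) - 123) = ((-22 - 50)/(-7 + 47))*(((0/(-6))² + 7*(0/(-6)) + 7*(2 + (0/(-6))²)² + (0/(-6))*(2 + (0/(-6))²)²) - 123) = (-72/40)*(((0*(-⅙))² + 7*(0*(-⅙)) + 7*(2 + (0*(-⅙))²)² + (0*(-⅙))*(2 + (0*(-⅙))²)²) - 123) = (-72*1/40)*((0² + 7*0 + 7*(2 + 0²)² + 0*(2 + 0²)²) - 123) = -9*((0 + 0 + 7*(2 + 0)² + 0*(2 + 0)²) - 123)/5 = -9*((0 + 0 + 7*2² + 0*2²) - 123)/5 = -9*((0 + 0 + 7*4 + 0*4) - 123)/5 = -9*((0 + 0 + 28 + 0) - 123)/5 = -9*(28 - 123)/5 = -9/5*(-95) = 171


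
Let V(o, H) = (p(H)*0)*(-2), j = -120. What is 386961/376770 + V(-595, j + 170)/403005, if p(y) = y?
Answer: 128987/125590 ≈ 1.0270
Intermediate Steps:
V(o, H) = 0 (V(o, H) = (H*0)*(-2) = 0*(-2) = 0)
386961/376770 + V(-595, j + 170)/403005 = 386961/376770 + 0/403005 = 386961*(1/376770) + 0*(1/403005) = 128987/125590 + 0 = 128987/125590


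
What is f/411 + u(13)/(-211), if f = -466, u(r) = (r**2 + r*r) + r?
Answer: -242587/86721 ≈ -2.7973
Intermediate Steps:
u(r) = r + 2*r**2 (u(r) = (r**2 + r**2) + r = 2*r**2 + r = r + 2*r**2)
f/411 + u(13)/(-211) = -466/411 + (13*(1 + 2*13))/(-211) = -466*1/411 + (13*(1 + 26))*(-1/211) = -466/411 + (13*27)*(-1/211) = -466/411 + 351*(-1/211) = -466/411 - 351/211 = -242587/86721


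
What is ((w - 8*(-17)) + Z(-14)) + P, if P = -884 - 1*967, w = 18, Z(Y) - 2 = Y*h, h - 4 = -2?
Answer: -1723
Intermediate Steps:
h = 2 (h = 4 - 2 = 2)
Z(Y) = 2 + 2*Y (Z(Y) = 2 + Y*2 = 2 + 2*Y)
P = -1851 (P = -884 - 967 = -1851)
((w - 8*(-17)) + Z(-14)) + P = ((18 - 8*(-17)) + (2 + 2*(-14))) - 1851 = ((18 + 136) + (2 - 28)) - 1851 = (154 - 26) - 1851 = 128 - 1851 = -1723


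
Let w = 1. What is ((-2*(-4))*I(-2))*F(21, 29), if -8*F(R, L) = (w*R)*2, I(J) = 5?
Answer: -210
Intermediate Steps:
F(R, L) = -R/4 (F(R, L) = -1*R*2/8 = -R*2/8 = -R/4)
((-2*(-4))*I(-2))*F(21, 29) = (-2*(-4)*5)*(-¼*21) = (8*5)*(-21/4) = 40*(-21/4) = -210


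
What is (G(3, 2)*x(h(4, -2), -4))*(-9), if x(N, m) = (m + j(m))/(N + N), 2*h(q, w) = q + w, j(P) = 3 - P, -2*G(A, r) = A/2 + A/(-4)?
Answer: 81/16 ≈ 5.0625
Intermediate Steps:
G(A, r) = -A/8 (G(A, r) = -(A/2 + A/(-4))/2 = -(A*(½) + A*(-¼))/2 = -(A/2 - A/4)/2 = -A/8)
h(q, w) = q/2 + w/2 (h(q, w) = (q + w)/2 = q/2 + w/2)
x(N, m) = 3/(2*N) (x(N, m) = (m + (3 - m))/(N + N) = 3/((2*N)) = 3*(1/(2*N)) = 3/(2*N))
(G(3, 2)*x(h(4, -2), -4))*(-9) = ((-⅛*3)*(3/(2*((½)*4 + (½)*(-2)))))*(-9) = -9/(16*(2 - 1))*(-9) = -9/(16*1)*(-9) = -9/16*(-9) = 81/16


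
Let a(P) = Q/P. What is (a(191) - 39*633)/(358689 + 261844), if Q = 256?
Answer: -4714961/118521803 ≈ -0.039781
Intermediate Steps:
a(P) = 256/P
(a(191) - 39*633)/(358689 + 261844) = (256/191 - 39*633)/(358689 + 261844) = (256*(1/191) - 24687)/620533 = (256/191 - 24687)*(1/620533) = -4714961/191*1/620533 = -4714961/118521803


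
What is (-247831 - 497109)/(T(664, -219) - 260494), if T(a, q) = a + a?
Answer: 372470/129583 ≈ 2.8744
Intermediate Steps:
T(a, q) = 2*a
(-247831 - 497109)/(T(664, -219) - 260494) = (-247831 - 497109)/(2*664 - 260494) = -744940/(1328 - 260494) = -744940/(-259166) = -744940*(-1/259166) = 372470/129583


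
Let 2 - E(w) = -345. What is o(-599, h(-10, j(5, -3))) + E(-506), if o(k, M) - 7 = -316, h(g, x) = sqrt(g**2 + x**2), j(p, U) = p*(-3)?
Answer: 38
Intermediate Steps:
j(p, U) = -3*p
E(w) = 347 (E(w) = 2 - 1*(-345) = 2 + 345 = 347)
o(k, M) = -309 (o(k, M) = 7 - 316 = -309)
o(-599, h(-10, j(5, -3))) + E(-506) = -309 + 347 = 38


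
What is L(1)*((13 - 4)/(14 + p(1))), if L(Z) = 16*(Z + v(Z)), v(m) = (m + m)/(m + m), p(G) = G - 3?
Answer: 24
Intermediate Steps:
p(G) = -3 + G
v(m) = 1 (v(m) = (2*m)/((2*m)) = (2*m)*(1/(2*m)) = 1)
L(Z) = 16 + 16*Z (L(Z) = 16*(Z + 1) = 16*(1 + Z) = 16 + 16*Z)
L(1)*((13 - 4)/(14 + p(1))) = (16 + 16*1)*((13 - 4)/(14 + (-3 + 1))) = (16 + 16)*(9/(14 - 2)) = 32*(9/12) = 32*(9*(1/12)) = 32*(¾) = 24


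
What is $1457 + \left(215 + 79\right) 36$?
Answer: $12041$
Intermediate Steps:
$1457 + \left(215 + 79\right) 36 = 1457 + 294 \cdot 36 = 1457 + 10584 = 12041$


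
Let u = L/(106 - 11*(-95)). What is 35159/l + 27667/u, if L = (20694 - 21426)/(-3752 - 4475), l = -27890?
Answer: 3653401544986061/10207740 ≈ 3.5790e+8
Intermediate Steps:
L = 732/8227 (L = -732/(-8227) = -732*(-1/8227) = 732/8227 ≈ 0.088975)
u = 732/9469277 (u = 732/(8227*(106 - 11*(-95))) = 732/(8227*(106 + 1045)) = (732/8227)/1151 = (732/8227)*(1/1151) = 732/9469277 ≈ 7.7303e-5)
35159/l + 27667/u = 35159/(-27890) + 27667/(732/9469277) = 35159*(-1/27890) + 27667*(9469277/732) = -35159/27890 + 261986486759/732 = 3653401544986061/10207740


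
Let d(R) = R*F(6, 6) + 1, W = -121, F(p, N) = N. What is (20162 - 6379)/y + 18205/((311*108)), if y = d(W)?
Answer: -449744779/24351300 ≈ -18.469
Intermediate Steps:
d(R) = 1 + 6*R (d(R) = R*6 + 1 = 6*R + 1 = 1 + 6*R)
y = -725 (y = 1 + 6*(-121) = 1 - 726 = -725)
(20162 - 6379)/y + 18205/((311*108)) = (20162 - 6379)/(-725) + 18205/((311*108)) = 13783*(-1/725) + 18205/33588 = -13783/725 + 18205*(1/33588) = -13783/725 + 18205/33588 = -449744779/24351300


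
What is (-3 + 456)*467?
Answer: 211551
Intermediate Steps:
(-3 + 456)*467 = 453*467 = 211551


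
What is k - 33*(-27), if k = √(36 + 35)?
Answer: 891 + √71 ≈ 899.43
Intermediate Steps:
k = √71 ≈ 8.4261
k - 33*(-27) = √71 - 33*(-27) = √71 + 891 = 891 + √71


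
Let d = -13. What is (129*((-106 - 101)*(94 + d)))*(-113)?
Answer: 244412559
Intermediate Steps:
(129*((-106 - 101)*(94 + d)))*(-113) = (129*((-106 - 101)*(94 - 13)))*(-113) = (129*(-207*81))*(-113) = (129*(-16767))*(-113) = -2162943*(-113) = 244412559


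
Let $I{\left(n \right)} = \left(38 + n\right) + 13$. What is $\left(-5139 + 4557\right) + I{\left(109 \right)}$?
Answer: $-422$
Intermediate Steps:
$I{\left(n \right)} = 51 + n$
$\left(-5139 + 4557\right) + I{\left(109 \right)} = \left(-5139 + 4557\right) + \left(51 + 109\right) = -582 + 160 = -422$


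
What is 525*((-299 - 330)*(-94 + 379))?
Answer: -94114125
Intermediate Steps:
525*((-299 - 330)*(-94 + 379)) = 525*(-629*285) = 525*(-179265) = -94114125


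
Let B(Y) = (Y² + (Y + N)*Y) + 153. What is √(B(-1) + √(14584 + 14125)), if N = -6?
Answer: √(161 + √28709) ≈ 18.178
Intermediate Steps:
B(Y) = 153 + Y² + Y*(-6 + Y) (B(Y) = (Y² + (Y - 6)*Y) + 153 = (Y² + (-6 + Y)*Y) + 153 = (Y² + Y*(-6 + Y)) + 153 = 153 + Y² + Y*(-6 + Y))
√(B(-1) + √(14584 + 14125)) = √((153 - 6*(-1) + 2*(-1)²) + √(14584 + 14125)) = √((153 + 6 + 2*1) + √28709) = √((153 + 6 + 2) + √28709) = √(161 + √28709)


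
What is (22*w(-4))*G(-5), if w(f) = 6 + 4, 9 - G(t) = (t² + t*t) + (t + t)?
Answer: -6820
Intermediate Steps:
G(t) = 9 - 2*t - 2*t² (G(t) = 9 - ((t² + t*t) + (t + t)) = 9 - ((t² + t²) + 2*t) = 9 - (2*t² + 2*t) = 9 - (2*t + 2*t²) = 9 + (-2*t - 2*t²) = 9 - 2*t - 2*t²)
w(f) = 10
(22*w(-4))*G(-5) = (22*10)*(9 - 2*(-5) - 2*(-5)²) = 220*(9 + 10 - 2*25) = 220*(9 + 10 - 50) = 220*(-31) = -6820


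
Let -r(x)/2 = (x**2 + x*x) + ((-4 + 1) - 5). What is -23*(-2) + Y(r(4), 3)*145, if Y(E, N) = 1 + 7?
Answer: 1206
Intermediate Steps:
r(x) = 16 - 4*x**2 (r(x) = -2*((x**2 + x*x) + ((-4 + 1) - 5)) = -2*((x**2 + x**2) + (-3 - 5)) = -2*(2*x**2 - 8) = -2*(-8 + 2*x**2) = 16 - 4*x**2)
Y(E, N) = 8
-23*(-2) + Y(r(4), 3)*145 = -23*(-2) + 8*145 = 46 + 1160 = 1206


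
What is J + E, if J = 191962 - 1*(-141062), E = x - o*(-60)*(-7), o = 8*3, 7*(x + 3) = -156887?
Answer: 2103700/7 ≈ 3.0053e+5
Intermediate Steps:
x = -156908/7 (x = -3 + (1/7)*(-156887) = -3 - 156887/7 = -156908/7 ≈ -22415.)
o = 24
E = -227468/7 (E = -156908/7 - 24*(-60)*(-7) = -156908/7 - (-1440)*(-7) = -156908/7 - 1*10080 = -156908/7 - 10080 = -227468/7 ≈ -32495.)
J = 333024 (J = 191962 + 141062 = 333024)
J + E = 333024 - 227468/7 = 2103700/7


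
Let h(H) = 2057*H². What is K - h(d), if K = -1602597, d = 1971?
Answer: -7992720534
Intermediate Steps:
K - h(d) = -1602597 - 2057*1971² = -1602597 - 2057*3884841 = -1602597 - 1*7991117937 = -1602597 - 7991117937 = -7992720534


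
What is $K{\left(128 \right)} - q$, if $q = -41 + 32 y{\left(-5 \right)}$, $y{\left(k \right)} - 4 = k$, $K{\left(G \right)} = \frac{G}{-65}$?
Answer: $\frac{4617}{65} \approx 71.031$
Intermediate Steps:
$K{\left(G \right)} = - \frac{G}{65}$ ($K{\left(G \right)} = G \left(- \frac{1}{65}\right) = - \frac{G}{65}$)
$y{\left(k \right)} = 4 + k$
$q = -73$ ($q = -41 + 32 \left(4 - 5\right) = -41 + 32 \left(-1\right) = -41 - 32 = -73$)
$K{\left(128 \right)} - q = \left(- \frac{1}{65}\right) 128 - -73 = - \frac{128}{65} + 73 = \frac{4617}{65}$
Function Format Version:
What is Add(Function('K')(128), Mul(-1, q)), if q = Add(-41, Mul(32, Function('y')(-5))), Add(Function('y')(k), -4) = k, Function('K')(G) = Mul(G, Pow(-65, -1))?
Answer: Rational(4617, 65) ≈ 71.031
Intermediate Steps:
Function('K')(G) = Mul(Rational(-1, 65), G) (Function('K')(G) = Mul(G, Rational(-1, 65)) = Mul(Rational(-1, 65), G))
Function('y')(k) = Add(4, k)
q = -73 (q = Add(-41, Mul(32, Add(4, -5))) = Add(-41, Mul(32, -1)) = Add(-41, -32) = -73)
Add(Function('K')(128), Mul(-1, q)) = Add(Mul(Rational(-1, 65), 128), Mul(-1, -73)) = Add(Rational(-128, 65), 73) = Rational(4617, 65)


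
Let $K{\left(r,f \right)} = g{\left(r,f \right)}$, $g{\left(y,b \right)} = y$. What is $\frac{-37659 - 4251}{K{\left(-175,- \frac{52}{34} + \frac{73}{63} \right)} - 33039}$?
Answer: $\frac{20955}{16607} \approx 1.2618$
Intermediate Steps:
$K{\left(r,f \right)} = r$
$\frac{-37659 - 4251}{K{\left(-175,- \frac{52}{34} + \frac{73}{63} \right)} - 33039} = \frac{-37659 - 4251}{-175 - 33039} = - \frac{41910}{-33214} = \left(-41910\right) \left(- \frac{1}{33214}\right) = \frac{20955}{16607}$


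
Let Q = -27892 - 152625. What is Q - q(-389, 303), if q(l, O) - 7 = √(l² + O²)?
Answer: -180524 - √243130 ≈ -1.8102e+5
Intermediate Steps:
Q = -180517
q(l, O) = 7 + √(O² + l²) (q(l, O) = 7 + √(l² + O²) = 7 + √(O² + l²))
Q - q(-389, 303) = -180517 - (7 + √(303² + (-389)²)) = -180517 - (7 + √(91809 + 151321)) = -180517 - (7 + √243130) = -180517 + (-7 - √243130) = -180524 - √243130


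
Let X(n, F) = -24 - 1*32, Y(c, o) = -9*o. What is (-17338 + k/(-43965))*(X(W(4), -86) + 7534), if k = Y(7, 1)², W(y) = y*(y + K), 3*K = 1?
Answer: -633357727442/4885 ≈ -1.2965e+8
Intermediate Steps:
K = ⅓ (K = (⅓)*1 = ⅓ ≈ 0.33333)
W(y) = y*(⅓ + y) (W(y) = y*(y + ⅓) = y*(⅓ + y))
k = 81 (k = (-9*1)² = (-9)² = 81)
X(n, F) = -56 (X(n, F) = -24 - 32 = -56)
(-17338 + k/(-43965))*(X(W(4), -86) + 7534) = (-17338 + 81/(-43965))*(-56 + 7534) = (-17338 + 81*(-1/43965))*7478 = (-17338 - 9/4885)*7478 = -84696139/4885*7478 = -633357727442/4885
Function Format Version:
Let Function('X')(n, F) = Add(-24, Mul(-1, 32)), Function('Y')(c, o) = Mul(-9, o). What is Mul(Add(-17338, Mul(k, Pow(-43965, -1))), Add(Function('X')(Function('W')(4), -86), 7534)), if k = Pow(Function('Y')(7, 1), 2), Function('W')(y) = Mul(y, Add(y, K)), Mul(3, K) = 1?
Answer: Rational(-633357727442, 4885) ≈ -1.2965e+8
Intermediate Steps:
K = Rational(1, 3) (K = Mul(Rational(1, 3), 1) = Rational(1, 3) ≈ 0.33333)
Function('W')(y) = Mul(y, Add(Rational(1, 3), y)) (Function('W')(y) = Mul(y, Add(y, Rational(1, 3))) = Mul(y, Add(Rational(1, 3), y)))
k = 81 (k = Pow(Mul(-9, 1), 2) = Pow(-9, 2) = 81)
Function('X')(n, F) = -56 (Function('X')(n, F) = Add(-24, -32) = -56)
Mul(Add(-17338, Mul(k, Pow(-43965, -1))), Add(Function('X')(Function('W')(4), -86), 7534)) = Mul(Add(-17338, Mul(81, Pow(-43965, -1))), Add(-56, 7534)) = Mul(Add(-17338, Mul(81, Rational(-1, 43965))), 7478) = Mul(Add(-17338, Rational(-9, 4885)), 7478) = Mul(Rational(-84696139, 4885), 7478) = Rational(-633357727442, 4885)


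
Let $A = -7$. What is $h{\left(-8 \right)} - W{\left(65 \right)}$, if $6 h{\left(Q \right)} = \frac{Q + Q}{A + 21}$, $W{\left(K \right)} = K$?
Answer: $- \frac{1369}{21} \approx -65.19$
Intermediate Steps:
$h{\left(Q \right)} = \frac{Q}{42}$ ($h{\left(Q \right)} = \frac{\left(Q + Q\right) \frac{1}{-7 + 21}}{6} = \frac{2 Q \frac{1}{14}}{6} = \frac{\frac{1}{7} Q}{6} = \frac{Q}{42}$)
$h{\left(-8 \right)} - W{\left(65 \right)} = \frac{1}{42} \left(-8\right) - 65 = - \frac{4}{21} - 65 = - \frac{1369}{21}$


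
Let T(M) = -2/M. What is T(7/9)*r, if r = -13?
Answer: 234/7 ≈ 33.429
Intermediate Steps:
T(7/9)*r = -2/(7/9)*(-13) = -2/(7*(⅑))*(-13) = -2/7/9*(-13) = -2*9/7*(-13) = -18/7*(-13) = 234/7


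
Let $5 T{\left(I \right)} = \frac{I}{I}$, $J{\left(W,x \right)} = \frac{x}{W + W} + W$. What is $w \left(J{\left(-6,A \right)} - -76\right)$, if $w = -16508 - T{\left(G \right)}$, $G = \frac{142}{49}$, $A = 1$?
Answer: $- \frac{69251899}{60} \approx -1.1542 \cdot 10^{6}$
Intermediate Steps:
$J{\left(W,x \right)} = W + \frac{x}{2 W}$ ($J{\left(W,x \right)} = \frac{x}{2 W} + W = W + \frac{x}{2 W}$)
$G = \frac{142}{49}$ ($G = 142 \cdot \frac{1}{49} = \frac{142}{49} \approx 2.898$)
$T{\left(I \right)} = \frac{1}{5}$ ($T{\left(I \right)} = \frac{I \frac{1}{I}}{5} = \frac{1}{5} \cdot 1 = \frac{1}{5}$)
$w = - \frac{82541}{5}$ ($w = -16508 - \frac{1}{5} = - \frac{82541}{5} \approx -16508.0$)
$w \left(J{\left(-6,A \right)} - -76\right) = - \frac{82541 \left(\left(-6 + \frac{1}{2} \cdot 1 \frac{1}{-6}\right) - -76\right)}{5} = - \frac{82541 \left(\left(-6 + \frac{1}{2} \cdot 1 \left(- \frac{1}{6}\right)\right) + 76\right)}{5} = - \frac{82541 \left(\left(-6 - \frac{1}{12}\right) + 76\right)}{5} = - \frac{82541 \left(- \frac{73}{12} + 76\right)}{5} = \left(- \frac{82541}{5}\right) \frac{839}{12} = - \frac{69251899}{60}$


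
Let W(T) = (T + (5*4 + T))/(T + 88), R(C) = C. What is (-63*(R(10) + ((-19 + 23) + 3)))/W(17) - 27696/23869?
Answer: -99469777/47738 ≈ -2083.7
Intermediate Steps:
W(T) = (20 + 2*T)/(88 + T) (W(T) = (T + (20 + T))/(88 + T) = (20 + 2*T)/(88 + T))
(-63*(R(10) + ((-19 + 23) + 3)))/W(17) - 27696/23869 = (-63*(10 + ((-19 + 23) + 3)))/((2*(10 + 17)/(88 + 17))) - 27696/23869 = (-63*(10 + (4 + 3)))/((2*27/105)) - 27696*1/23869 = (-63*(10 + 7))/((2*(1/105)*27)) - 27696/23869 = (-63*17)/(18/35) - 27696/23869 = -1071*35/18 - 27696/23869 = -4165/2 - 27696/23869 = -99469777/47738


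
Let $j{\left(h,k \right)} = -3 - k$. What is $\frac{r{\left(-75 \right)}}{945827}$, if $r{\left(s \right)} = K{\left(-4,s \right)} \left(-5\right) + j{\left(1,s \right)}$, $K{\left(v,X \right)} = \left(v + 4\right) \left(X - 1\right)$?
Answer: $\frac{72}{945827} \approx 7.6124 \cdot 10^{-5}$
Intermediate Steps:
$K{\left(v,X \right)} = \left(-1 + X\right) \left(4 + v\right)$ ($K{\left(v,X \right)} = \left(4 + v\right) \left(-1 + X\right) = \left(-1 + X\right) \left(4 + v\right)$)
$r{\left(s \right)} = -3 - s$ ($r{\left(s \right)} = \left(-4 - -4 + 4 s + s \left(-4\right)\right) \left(-5\right) - \left(3 + s\right) = \left(-4 + 4 + 4 s - 4 s\right) \left(-5\right) - \left(3 + s\right) = 0 \left(-5\right) - \left(3 + s\right) = 0 - \left(3 + s\right) = -3 - s$)
$\frac{r{\left(-75 \right)}}{945827} = \frac{-3 - -75}{945827} = \left(-3 + 75\right) \frac{1}{945827} = 72 \cdot \frac{1}{945827} = \frac{72}{945827}$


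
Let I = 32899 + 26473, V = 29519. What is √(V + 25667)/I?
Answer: √55186/59372 ≈ 0.0039567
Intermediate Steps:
I = 59372
√(V + 25667)/I = √(29519 + 25667)/59372 = √55186*(1/59372) = √55186/59372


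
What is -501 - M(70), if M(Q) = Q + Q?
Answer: -641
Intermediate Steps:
M(Q) = 2*Q
-501 - M(70) = -501 - 2*70 = -501 - 1*140 = -501 - 140 = -641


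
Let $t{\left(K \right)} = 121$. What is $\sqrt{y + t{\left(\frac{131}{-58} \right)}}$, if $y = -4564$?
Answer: $i \sqrt{4443} \approx 66.656 i$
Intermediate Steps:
$\sqrt{y + t{\left(\frac{131}{-58} \right)}} = \sqrt{-4564 + 121} = \sqrt{-4443} = i \sqrt{4443}$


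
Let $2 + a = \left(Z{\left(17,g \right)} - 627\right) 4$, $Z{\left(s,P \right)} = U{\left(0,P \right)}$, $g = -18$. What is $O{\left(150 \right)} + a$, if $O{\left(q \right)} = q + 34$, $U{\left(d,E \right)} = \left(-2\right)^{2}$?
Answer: $-2310$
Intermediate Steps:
$U{\left(d,E \right)} = 4$
$O{\left(q \right)} = 34 + q$
$Z{\left(s,P \right)} = 4$
$a = -2494$ ($a = -2 + \left(4 - 627\right) 4 = -2 - 2492 = -2494$)
$O{\left(150 \right)} + a = \left(34 + 150\right) - 2494 = 184 - 2494 = -2310$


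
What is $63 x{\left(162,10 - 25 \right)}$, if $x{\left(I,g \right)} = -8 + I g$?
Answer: $-153594$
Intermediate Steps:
$63 x{\left(162,10 - 25 \right)} = 63 \left(-8 + 162 \left(10 - 25\right)\right) = 63 \left(-8 + 162 \left(-15\right)\right) = 63 \left(-8 - 2430\right) = 63 \left(-2438\right) = -153594$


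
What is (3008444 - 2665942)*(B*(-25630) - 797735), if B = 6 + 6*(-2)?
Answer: -220555875410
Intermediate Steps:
B = -6 (B = 6 - 12 = -6)
(3008444 - 2665942)*(B*(-25630) - 797735) = (3008444 - 2665942)*(-6*(-25630) - 797735) = 342502*(153780 - 797735) = 342502*(-643955) = -220555875410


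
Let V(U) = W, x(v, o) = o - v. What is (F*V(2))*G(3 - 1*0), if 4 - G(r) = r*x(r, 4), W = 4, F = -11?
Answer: -44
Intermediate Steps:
V(U) = 4
G(r) = 4 - r*(4 - r)
(F*V(2))*G(3 - 1*0) = (-11*4)*(4 + (3 - 1*0)*(-4 + (3 - 1*0))) = -44*(4 + (3 + 0)*(-4 + (3 + 0))) = -44*(4 + 3*(-4 + 3)) = -44*(4 + 3*(-1)) = -44*(4 - 3) = -44*1 = -44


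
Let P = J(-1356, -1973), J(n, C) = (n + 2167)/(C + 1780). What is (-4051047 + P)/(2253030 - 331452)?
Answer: -22995673/10907781 ≈ -2.1082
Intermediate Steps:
J(n, C) = (2167 + n)/(1780 + C)
P = -811/193 (P = (2167 - 1356)/(1780 - 1973) = 811/(-193) = -1/193*811 = -811/193 ≈ -4.2021)
(-4051047 + P)/(2253030 - 331452) = (-4051047 - 811/193)/(2253030 - 331452) = -781852882/193/1921578 = -781852882/193*1/1921578 = -22995673/10907781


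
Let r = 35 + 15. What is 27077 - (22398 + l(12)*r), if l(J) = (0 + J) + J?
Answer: 3479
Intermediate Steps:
r = 50
l(J) = 2*J (l(J) = J + J = 2*J)
27077 - (22398 + l(12)*r) = 27077 - (22398 + (2*12)*50) = 27077 - (22398 + 24*50) = 27077 - (22398 + 1200) = 27077 - 1*23598 = 27077 - 23598 = 3479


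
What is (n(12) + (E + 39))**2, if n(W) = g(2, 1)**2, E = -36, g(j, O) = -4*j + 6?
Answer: 49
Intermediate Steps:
g(j, O) = 6 - 4*j
n(W) = 4 (n(W) = (6 - 4*2)**2 = (6 - 8)**2 = (-2)**2 = 4)
(n(12) + (E + 39))**2 = (4 + (-36 + 39))**2 = (4 + 3)**2 = 7**2 = 49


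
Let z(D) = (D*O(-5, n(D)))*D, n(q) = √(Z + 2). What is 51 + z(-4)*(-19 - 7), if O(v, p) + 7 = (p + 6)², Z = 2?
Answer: -23661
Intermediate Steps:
n(q) = 2 (n(q) = √(2 + 2) = √4 = 2)
O(v, p) = -7 + (6 + p)² (O(v, p) = -7 + (p + 6)² = -7 + (6 + p)²)
z(D) = 57*D² (z(D) = (D*(-7 + (6 + 2)²))*D = (D*(-7 + 8²))*D = (D*(-7 + 64))*D = (D*57)*D = (57*D)*D = 57*D²)
51 + z(-4)*(-19 - 7) = 51 + (57*(-4)²)*(-19 - 7) = 51 + (57*16)*(-26) = 51 + 912*(-26) = 51 - 23712 = -23661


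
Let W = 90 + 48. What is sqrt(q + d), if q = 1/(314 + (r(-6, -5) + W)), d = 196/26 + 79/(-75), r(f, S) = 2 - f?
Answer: sqrt(521974167)/8970 ≈ 2.5470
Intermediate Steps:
W = 138
d = 6323/975 (d = 196*(1/26) + 79*(-1/75) = 98/13 - 79/75 = 6323/975 ≈ 6.4851)
q = 1/460 (q = 1/(314 + ((2 - 1*(-6)) + 138)) = 1/(314 + ((2 + 6) + 138)) = 1/(314 + (8 + 138)) = 1/(314 + 146) = 1/460 ≈ 0.0021739)
sqrt(q + d) = sqrt(1/460 + 6323/975) = sqrt(581911/89700) = sqrt(521974167)/8970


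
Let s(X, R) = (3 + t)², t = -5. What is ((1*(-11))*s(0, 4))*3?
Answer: -132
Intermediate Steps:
s(X, R) = 4 (s(X, R) = (3 - 5)² = (-2)² = 4)
((1*(-11))*s(0, 4))*3 = ((1*(-11))*4)*3 = -11*4*3 = -44*3 = -132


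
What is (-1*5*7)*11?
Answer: -385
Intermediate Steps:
(-1*5*7)*11 = -5*7*11 = -35*11 = -385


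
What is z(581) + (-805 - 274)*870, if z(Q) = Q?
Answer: -938149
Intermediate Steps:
z(581) + (-805 - 274)*870 = 581 + (-805 - 274)*870 = 581 - 1079*870 = 581 - 938730 = -938149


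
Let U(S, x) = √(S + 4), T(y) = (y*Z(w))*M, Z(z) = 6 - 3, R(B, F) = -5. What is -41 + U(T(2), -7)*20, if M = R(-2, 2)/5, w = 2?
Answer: -41 + 20*I*√2 ≈ -41.0 + 28.284*I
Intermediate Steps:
Z(z) = 3
M = -1 (M = -5/5 = -5*⅕ = -1)
T(y) = -3*y (T(y) = (y*3)*(-1) = (3*y)*(-1) = -3*y)
U(S, x) = √(4 + S)
-41 + U(T(2), -7)*20 = -41 + √(4 - 3*2)*20 = -41 + √(4 - 6)*20 = -41 + √(-2)*20 = -41 + (I*√2)*20 = -41 + 20*I*√2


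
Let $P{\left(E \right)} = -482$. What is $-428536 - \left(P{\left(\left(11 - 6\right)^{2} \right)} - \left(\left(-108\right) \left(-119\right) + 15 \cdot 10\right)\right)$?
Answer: $-415052$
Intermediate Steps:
$-428536 - \left(P{\left(\left(11 - 6\right)^{2} \right)} - \left(\left(-108\right) \left(-119\right) + 15 \cdot 10\right)\right) = -428536 - \left(-482 - \left(\left(-108\right) \left(-119\right) + 15 \cdot 10\right)\right) = -428536 - \left(-482 - \left(12852 + 150\right)\right) = -428536 - \left(-482 - 13002\right) = -428536 - -13484 = -428536 + 13484 = -415052$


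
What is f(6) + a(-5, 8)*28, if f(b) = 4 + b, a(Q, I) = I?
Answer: 234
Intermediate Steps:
f(6) + a(-5, 8)*28 = (4 + 6) + 8*28 = 10 + 224 = 234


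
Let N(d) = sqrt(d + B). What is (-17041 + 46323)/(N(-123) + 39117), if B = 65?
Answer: 1145423994/1530139747 - 29282*I*sqrt(58)/1530139747 ≈ 0.74858 - 0.00014574*I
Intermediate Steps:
N(d) = sqrt(65 + d) (N(d) = sqrt(d + 65) = sqrt(65 + d))
(-17041 + 46323)/(N(-123) + 39117) = (-17041 + 46323)/(sqrt(65 - 123) + 39117) = 29282/(sqrt(-58) + 39117) = 29282/(I*sqrt(58) + 39117) = 29282/(39117 + I*sqrt(58))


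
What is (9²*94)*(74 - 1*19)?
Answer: 418770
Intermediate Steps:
(9²*94)*(74 - 1*19) = (81*94)*(74 - 19) = 7614*55 = 418770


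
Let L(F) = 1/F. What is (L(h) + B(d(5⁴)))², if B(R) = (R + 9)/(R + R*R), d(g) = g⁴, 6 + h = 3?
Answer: 135525271557135340571840060874823875427246276/1219727444062179699813039042055606842041015625 ≈ 0.11111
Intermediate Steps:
h = -3 (h = -6 + 3 = -3)
B(R) = (9 + R)/(R + R²)
(L(h) + B(d(5⁴)))² = (1/(-3) + (9 + (5⁴)⁴)/(((5⁴)⁴)*(1 + (5⁴)⁴)))² = (-⅓ + (9 + 625⁴)/((625⁴)*(1 + 625⁴)))² = (-⅓ + (9 + 152587890625)/(152587890625*(1 + 152587890625)))² = (-⅓ + (1/152587890625)*152587890634/152587890626)² = (-⅓ + (1/152587890625)*(1/152587890626)*152587890634)² = (-⅓ + 76293945317/11641532182769775390625)² = (-11641532182540893554674/34924596548309326171875)² = 135525271557135340571840060874823875427246276/1219727444062179699813039042055606842041015625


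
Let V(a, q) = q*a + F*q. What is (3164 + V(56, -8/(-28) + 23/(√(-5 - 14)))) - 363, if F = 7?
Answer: 2819 - 1449*I*√19/19 ≈ 2819.0 - 332.42*I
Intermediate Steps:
V(a, q) = 7*q + a*q (V(a, q) = q*a + 7*q = a*q + 7*q = 7*q + a*q)
(3164 + V(56, -8/(-28) + 23/(√(-5 - 14)))) - 363 = (3164 + (-8/(-28) + 23/(√(-5 - 14)))*(7 + 56)) - 363 = (3164 + (-8*(-1/28) + 23/(√(-19)))*63) - 363 = (3164 + (2/7 + 23/((I*√19)))*63) - 363 = (3164 + (2/7 + 23*(-I*√19/19))*63) - 363 = (3164 + (2/7 - 23*I*√19/19)*63) - 363 = (3164 + (18 - 1449*I*√19/19)) - 363 = (3182 - 1449*I*√19/19) - 363 = 2819 - 1449*I*√19/19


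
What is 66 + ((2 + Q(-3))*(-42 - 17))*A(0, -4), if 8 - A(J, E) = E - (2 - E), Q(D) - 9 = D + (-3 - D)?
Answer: -8430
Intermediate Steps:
Q(D) = 6 (Q(D) = 9 + (D + (-3 - D)) = 9 - 3 = 6)
A(J, E) = 10 - 2*E (A(J, E) = 8 - (E - (2 - E)) = 8 - (E + (-2 + E)) = 8 - (-2 + 2*E) = 8 + (2 - 2*E) = 10 - 2*E)
66 + ((2 + Q(-3))*(-42 - 17))*A(0, -4) = 66 + ((2 + 6)*(-42 - 17))*(10 - 2*(-4)) = 66 + (8*(-59))*(10 + 8) = 66 - 472*18 = 66 - 8496 = -8430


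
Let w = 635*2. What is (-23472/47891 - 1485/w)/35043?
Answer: -6728505/142091351834 ≈ -4.7353e-5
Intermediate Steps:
w = 1270
(-23472/47891 - 1485/w)/35043 = (-23472/47891 - 1485/1270)/35043 = (-23472*1/47891 - 1485*1/1270)*(1/35043) = (-23472/47891 - 297/254)*(1/35043) = -20185515/12164314*1/35043 = -6728505/142091351834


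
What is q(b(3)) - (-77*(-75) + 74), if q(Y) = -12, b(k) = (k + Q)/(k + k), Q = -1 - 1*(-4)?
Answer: -5861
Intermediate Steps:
Q = 3 (Q = -1 + 4 = 3)
b(k) = (3 + k)/(2*k) (b(k) = (k + 3)/(k + k) = (3 + k)/((2*k)) = (3 + k)*(1/(2*k)) = (3 + k)/(2*k))
q(b(3)) - (-77*(-75) + 74) = -12 - (-77*(-75) + 74) = -12 - (5775 + 74) = -12 - 1*5849 = -12 - 5849 = -5861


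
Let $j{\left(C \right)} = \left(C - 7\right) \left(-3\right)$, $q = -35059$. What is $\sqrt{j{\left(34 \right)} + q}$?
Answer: $2 i \sqrt{8785} \approx 187.46 i$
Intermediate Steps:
$j{\left(C \right)} = 21 - 3 C$ ($j{\left(C \right)} = \left(-7 + C\right) \left(-3\right) = 21 - 3 C$)
$\sqrt{j{\left(34 \right)} + q} = \sqrt{\left(21 - 102\right) - 35059} = \sqrt{-81 - 35059} = \sqrt{-35140} = 2 i \sqrt{8785}$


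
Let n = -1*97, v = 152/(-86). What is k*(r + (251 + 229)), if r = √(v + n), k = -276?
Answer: -132480 - 276*I*√182621/43 ≈ -1.3248e+5 - 2742.9*I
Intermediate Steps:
v = -76/43 (v = 152*(-1/86) = -76/43 ≈ -1.7674)
n = -97
r = I*√182621/43 (r = √(-76/43 - 97) = √(-4247/43) = I*√182621/43 ≈ 9.9382*I)
k*(r + (251 + 229)) = -276*(I*√182621/43 + (251 + 229)) = -276*(I*√182621/43 + 480) = -276*(480 + I*√182621/43) = -132480 - 276*I*√182621/43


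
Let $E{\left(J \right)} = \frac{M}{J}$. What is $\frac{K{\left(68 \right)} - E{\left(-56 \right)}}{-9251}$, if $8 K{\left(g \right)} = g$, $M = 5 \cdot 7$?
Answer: $- \frac{73}{74008} \approx -0.00098638$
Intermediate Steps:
$M = 35$
$K{\left(g \right)} = \frac{g}{8}$
$E{\left(J \right)} = \frac{35}{J}$
$\frac{K{\left(68 \right)} - E{\left(-56 \right)}}{-9251} = \frac{\frac{1}{8} \cdot 68 - \frac{35}{-56}}{-9251} = \left(\frac{17}{2} - 35 \left(- \frac{1}{56}\right)\right) \left(- \frac{1}{9251}\right) = \left(\frac{17}{2} - - \frac{5}{8}\right) \left(- \frac{1}{9251}\right) = \left(\frac{17}{2} + \frac{5}{8}\right) \left(- \frac{1}{9251}\right) = \frac{73}{8} \left(- \frac{1}{9251}\right) = - \frac{73}{74008}$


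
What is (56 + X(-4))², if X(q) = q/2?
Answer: 2916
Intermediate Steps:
X(q) = q/2 (X(q) = q*(½) = q/2)
(56 + X(-4))² = (56 + (½)*(-4))² = (56 - 2)² = 54² = 2916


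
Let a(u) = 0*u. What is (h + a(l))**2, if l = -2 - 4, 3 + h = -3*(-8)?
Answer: 441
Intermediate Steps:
h = 21 (h = -3 - 3*(-8) = -3 + 24 = 21)
l = -6
a(u) = 0
(h + a(l))**2 = (21 + 0)**2 = 21**2 = 441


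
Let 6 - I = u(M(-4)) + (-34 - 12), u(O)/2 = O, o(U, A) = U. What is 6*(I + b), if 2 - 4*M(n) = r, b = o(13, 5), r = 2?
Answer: 390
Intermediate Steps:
b = 13
M(n) = 0 (M(n) = ½ - ¼*2 = ½ - ½ = 0)
u(O) = 2*O
I = 52 (I = 6 - (2*0 + (-34 - 12)) = 6 - (0 - 46) = 6 - 1*(-46) = 6 + 46 = 52)
6*(I + b) = 6*(52 + 13) = 6*65 = 390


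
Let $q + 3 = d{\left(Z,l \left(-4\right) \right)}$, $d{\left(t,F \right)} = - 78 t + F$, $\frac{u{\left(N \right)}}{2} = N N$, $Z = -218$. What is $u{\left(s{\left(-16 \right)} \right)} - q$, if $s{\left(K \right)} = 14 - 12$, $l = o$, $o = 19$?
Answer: $-16917$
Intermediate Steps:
$l = 19$
$s{\left(K \right)} = 2$ ($s{\left(K \right)} = 14 - 12 = 2$)
$u{\left(N \right)} = 2 N^{2}$ ($u{\left(N \right)} = 2 N N = 2 N^{2}$)
$d{\left(t,F \right)} = F - 78 t$
$q = 16925$ ($q = -3 + \left(19 \left(-4\right) - -17004\right) = -3 + \left(-76 + 17004\right) = -3 + 16928 = 16925$)
$u{\left(s{\left(-16 \right)} \right)} - q = 2 \cdot 2^{2} - 16925 = 2 \cdot 4 - 16925 = 8 - 16925 = -16917$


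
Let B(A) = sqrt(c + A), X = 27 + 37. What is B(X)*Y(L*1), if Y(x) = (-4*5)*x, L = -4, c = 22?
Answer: 80*sqrt(86) ≈ 741.89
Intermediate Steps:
Y(x) = -20*x
X = 64
B(A) = sqrt(22 + A)
B(X)*Y(L*1) = sqrt(22 + 64)*(-(-80)) = sqrt(86)*(-20*(-4)) = sqrt(86)*80 = 80*sqrt(86)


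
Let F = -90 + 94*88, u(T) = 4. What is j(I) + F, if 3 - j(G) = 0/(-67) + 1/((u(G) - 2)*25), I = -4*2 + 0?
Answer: 409249/50 ≈ 8185.0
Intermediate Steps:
I = -8 (I = -8 + 0 = -8)
F = 8182 (F = -90 + 8272 = 8182)
j(G) = 149/50 (j(G) = 3 - (0/(-67) + 1/((4 - 2)*25)) = 3 - (0*(-1/67) + (1/25)/2) = 3 - (0 + (1/2)*(1/25)) = 3 - (0 + 1/50) = 3 - 1*1/50 = 3 - 1/50 = 149/50)
j(I) + F = 149/50 + 8182 = 409249/50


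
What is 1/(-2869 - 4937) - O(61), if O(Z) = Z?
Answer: -476167/7806 ≈ -61.000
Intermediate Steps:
1/(-2869 - 4937) - O(61) = 1/(-2869 - 4937) - 1*61 = 1/(-7806) - 61 = -1/7806 - 61 = -476167/7806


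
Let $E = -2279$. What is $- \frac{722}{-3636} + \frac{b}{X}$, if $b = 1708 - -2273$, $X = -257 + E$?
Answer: $- \frac{3160981}{2305224} \approx -1.3712$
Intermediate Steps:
$X = -2536$ ($X = -257 - 2279 = -2536$)
$b = 3981$ ($b = 1708 + 2273 = 3981$)
$- \frac{722}{-3636} + \frac{b}{X} = - \frac{722}{-3636} + \frac{3981}{-2536} = \left(-722\right) \left(- \frac{1}{3636}\right) + 3981 \left(- \frac{1}{2536}\right) = \frac{361}{1818} - \frac{3981}{2536} = - \frac{3160981}{2305224}$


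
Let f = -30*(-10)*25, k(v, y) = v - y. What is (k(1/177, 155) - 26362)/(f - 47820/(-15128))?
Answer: -17750847256/5022721035 ≈ -3.5341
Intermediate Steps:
f = 7500 (f = 300*25 = 7500)
(k(1/177, 155) - 26362)/(f - 47820/(-15128)) = ((1/177 - 1*155) - 26362)/(7500 - 47820/(-15128)) = ((1/177 - 155) - 26362)/(7500 - 47820*(-1/15128)) = (-27434/177 - 26362)/(7500 + 11955/3782) = -4693508/(177*28376955/3782) = -4693508/177*3782/28376955 = -17750847256/5022721035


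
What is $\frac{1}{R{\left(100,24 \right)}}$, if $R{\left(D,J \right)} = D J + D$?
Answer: $\frac{1}{2500} \approx 0.0004$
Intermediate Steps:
$R{\left(D,J \right)} = D + D J$
$\frac{1}{R{\left(100,24 \right)}} = \frac{1}{100 \left(1 + 24\right)} = \frac{1}{100 \cdot 25} = \frac{1}{2500}$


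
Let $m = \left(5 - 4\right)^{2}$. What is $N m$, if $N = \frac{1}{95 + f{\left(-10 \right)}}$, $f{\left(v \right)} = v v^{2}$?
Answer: $- \frac{1}{905} \approx -0.001105$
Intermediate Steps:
$f{\left(v \right)} = v^{3}$
$m = 1$ ($m = 1^{2} = 1$)
$N = - \frac{1}{905}$ ($N = \frac{1}{95 + \left(-10\right)^{3}} = \frac{1}{95 - 1000} = \frac{1}{-905} = - \frac{1}{905} \approx -0.001105$)
$N m = \left(- \frac{1}{905}\right) 1 = - \frac{1}{905}$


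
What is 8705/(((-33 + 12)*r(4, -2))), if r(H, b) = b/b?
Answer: -8705/21 ≈ -414.52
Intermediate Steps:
r(H, b) = 1
8705/(((-33 + 12)*r(4, -2))) = 8705/(((-33 + 12)*1)) = 8705/((-21*1)) = 8705/(-21) = 8705*(-1/21) = -8705/21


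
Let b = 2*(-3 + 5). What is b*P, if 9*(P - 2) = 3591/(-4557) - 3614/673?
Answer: 6917668/1314369 ≈ 5.2631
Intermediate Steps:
b = 4 (b = 2*2 = 4)
P = 1729417/1314369 (P = 2 + (3591/(-4557) - 3614/673)/9 = 2 + (3591*(-1/4557) - 3614*1/673)/9 = 2 + (-171/217 - 3614/673)/9 = 2 + (⅑)*(-899321/146041) = 2 - 899321/1314369 = 1729417/1314369 ≈ 1.3158)
b*P = 4*(1729417/1314369) = 6917668/1314369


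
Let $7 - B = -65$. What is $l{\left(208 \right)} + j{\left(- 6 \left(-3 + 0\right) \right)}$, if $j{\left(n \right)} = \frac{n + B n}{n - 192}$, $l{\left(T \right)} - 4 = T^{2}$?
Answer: $\frac{1254553}{29} \approx 43260.0$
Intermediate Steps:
$B = 72$ ($B = 7 - -65 = 7 + 65 = 72$)
$l{\left(T \right)} = 4 + T^{2}$
$j{\left(n \right)} = \frac{73 n}{-192 + n}$ ($j{\left(n \right)} = \frac{n + 72 n}{n - 192} = \frac{73 n}{-192 + n}$)
$l{\left(208 \right)} + j{\left(- 6 \left(-3 + 0\right) \right)} = \left(4 + 208^{2}\right) + \frac{73 \left(- 6 \left(-3 + 0\right)\right)}{-192 - 6 \left(-3 + 0\right)} = \left(4 + 43264\right) + \frac{73 \left(\left(-6\right) \left(-3\right)\right)}{-192 - -18} = 43268 + 73 \cdot 18 \frac{1}{-192 + 18} = 43268 + 73 \cdot 18 \frac{1}{-174} = 43268 + 73 \cdot 18 \left(- \frac{1}{174}\right) = 43268 - \frac{219}{29} = \frac{1254553}{29}$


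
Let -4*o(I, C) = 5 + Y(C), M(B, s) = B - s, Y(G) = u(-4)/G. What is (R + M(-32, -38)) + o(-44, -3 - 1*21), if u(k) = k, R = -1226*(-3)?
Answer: 88385/24 ≈ 3682.7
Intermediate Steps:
R = 3678
Y(G) = -4/G
o(I, C) = -5/4 + 1/C (o(I, C) = -(5 - 4/C)/4 = -5/4 + 1/C)
(R + M(-32, -38)) + o(-44, -3 - 1*21) = (3678 + (-32 - 1*(-38))) + (-5/4 + 1/(-3 - 1*21)) = (3678 + (-32 + 38)) + (-5/4 + 1/(-3 - 21)) = (3678 + 6) + (-5/4 + 1/(-24)) = 3684 + (-5/4 - 1/24) = 3684 - 31/24 = 88385/24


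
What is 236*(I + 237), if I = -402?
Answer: -38940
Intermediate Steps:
236*(I + 237) = 236*(-402 + 237) = 236*(-165) = -38940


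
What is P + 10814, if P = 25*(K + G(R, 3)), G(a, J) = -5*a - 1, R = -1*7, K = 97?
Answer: 14089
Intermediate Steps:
R = -7
G(a, J) = -1 - 5*a
P = 3275 (P = 25*(97 + (-1 - 5*(-7))) = 25*(97 + (-1 + 35)) = 25*(97 + 34) = 25*131 = 3275)
P + 10814 = 3275 + 10814 = 14089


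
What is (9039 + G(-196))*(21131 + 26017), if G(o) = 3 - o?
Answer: 435553224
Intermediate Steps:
(9039 + G(-196))*(21131 + 26017) = (9039 + (3 - 1*(-196)))*(21131 + 26017) = (9039 + (3 + 196))*47148 = (9039 + 199)*47148 = 9238*47148 = 435553224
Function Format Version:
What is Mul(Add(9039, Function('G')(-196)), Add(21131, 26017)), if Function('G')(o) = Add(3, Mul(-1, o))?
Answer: 435553224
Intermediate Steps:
Mul(Add(9039, Function('G')(-196)), Add(21131, 26017)) = Mul(Add(9039, Add(3, Mul(-1, -196))), Add(21131, 26017)) = Mul(Add(9039, Add(3, 196)), 47148) = Mul(Add(9039, 199), 47148) = Mul(9238, 47148) = 435553224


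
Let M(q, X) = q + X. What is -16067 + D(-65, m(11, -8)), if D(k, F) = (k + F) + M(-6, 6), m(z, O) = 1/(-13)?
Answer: -209717/13 ≈ -16132.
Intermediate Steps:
m(z, O) = -1/13
M(q, X) = X + q
D(k, F) = F + k (D(k, F) = (k + F) + (6 - 6) = (F + k) + 0 = F + k)
-16067 + D(-65, m(11, -8)) = -16067 + (-1/13 - 65) = -16067 - 846/13 = -209717/13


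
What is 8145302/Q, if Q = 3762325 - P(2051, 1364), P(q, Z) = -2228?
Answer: 8145302/3764553 ≈ 2.1637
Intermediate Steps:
Q = 3764553 (Q = 3762325 - 1*(-2228) = 3762325 + 2228 = 3764553)
8145302/Q = 8145302/3764553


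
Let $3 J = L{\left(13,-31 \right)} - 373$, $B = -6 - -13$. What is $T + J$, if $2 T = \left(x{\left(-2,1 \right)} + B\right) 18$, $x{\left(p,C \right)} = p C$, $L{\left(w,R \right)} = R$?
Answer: $- \frac{269}{3} \approx -89.667$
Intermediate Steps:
$B = 7$ ($B = -6 + 13 = 7$)
$x{\left(p,C \right)} = C p$
$T = 45$ ($T = \frac{\left(1 \left(-2\right) + 7\right) 18}{2} = \frac{\left(-2 + 7\right) 18}{2} = \frac{5 \cdot 18}{2} = \frac{1}{2} \cdot 90 = 45$)
$J = - \frac{404}{3}$ ($J = \frac{-31 - 373}{3} = \frac{1}{3} \left(-404\right) = - \frac{404}{3} \approx -134.67$)
$T + J = 45 - \frac{404}{3} = - \frac{269}{3}$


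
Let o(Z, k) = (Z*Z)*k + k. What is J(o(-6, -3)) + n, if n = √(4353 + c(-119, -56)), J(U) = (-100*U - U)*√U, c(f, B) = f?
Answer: √4234 + 11211*I*√111 ≈ 65.069 + 1.1812e+5*I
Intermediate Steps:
o(Z, k) = k + k*Z² (o(Z, k) = Z²*k + k = k*Z² + k = k + k*Z²)
J(U) = -101*U^(3/2) (J(U) = (-101*U)*√U = -101*U^(3/2))
n = √4234 (n = √(4353 - 119) = √4234 ≈ 65.069)
J(o(-6, -3)) + n = -101*(-3*I*√3*(1 + (-6)²)^(3/2)) + √4234 = -101*(-3*I*√3*(1 + 36)^(3/2)) + √4234 = -101*(-111*I*√111) + √4234 = -(-11211)*I*√111 + √4234 = 11211*I*√111 + √4234 = √4234 + 11211*I*√111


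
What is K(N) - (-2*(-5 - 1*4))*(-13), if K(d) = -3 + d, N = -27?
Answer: 204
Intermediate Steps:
K(N) - (-2*(-5 - 1*4))*(-13) = (-3 - 27) - (-2*(-5 - 1*4))*(-13) = -30 - (-2*(-5 - 4))*(-13) = -30 - (-2*(-9))*(-13) = -30 - 18*(-13) = -30 - 1*(-234) = -30 + 234 = 204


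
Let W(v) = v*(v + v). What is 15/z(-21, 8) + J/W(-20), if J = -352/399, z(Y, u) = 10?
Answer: 29903/19950 ≈ 1.4989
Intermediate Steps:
J = -352/399 (J = -352*1/399 = -352/399 ≈ -0.88221)
W(v) = 2*v² (W(v) = v*(2*v) = 2*v²)
15/z(-21, 8) + J/W(-20) = 15/10 - 352/(399*(2*(-20)²)) = 15*(⅒) - 352/(399*(2*400)) = 3/2 - 352/399/800 = 3/2 - 352/399*1/800 = 3/2 - 11/9975 = 29903/19950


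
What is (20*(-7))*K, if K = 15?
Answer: -2100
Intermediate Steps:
(20*(-7))*K = (20*(-7))*15 = -140*15 = -2100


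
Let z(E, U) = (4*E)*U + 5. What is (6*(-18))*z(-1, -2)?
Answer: -1404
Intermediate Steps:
z(E, U) = 5 + 4*E*U (z(E, U) = 4*E*U + 5 = 5 + 4*E*U)
(6*(-18))*z(-1, -2) = (6*(-18))*(5 + 4*(-1)*(-2)) = -108*(5 + 8) = -108*13 = -1404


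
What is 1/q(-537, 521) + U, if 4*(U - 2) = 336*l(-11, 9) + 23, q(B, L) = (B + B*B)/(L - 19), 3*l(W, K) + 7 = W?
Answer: -17854516/35979 ≈ -496.25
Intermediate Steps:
l(W, K) = -7/3 + W/3
q(B, L) = (B + B²)/(-19 + L)
U = -1985/4 (U = 2 + (336*(-7/3 + (⅓)*(-11)) + 23)/4 = 2 + (336*(-7/3 - 11/3) + 23)/4 = 2 + (336*(-6) + 23)/4 = 2 + (-2016 + 23)/4 = 2 + (¼)*(-1993) = 2 - 1993/4 = -1985/4 ≈ -496.25)
1/q(-537, 521) + U = 1/(-537*(1 - 537)/(-19 + 521)) - 1985/4 = 1/(-537*(-536)/502) - 1985/4 = 1/(-537*1/502*(-536)) - 1985/4 = 1/(143916/251) - 1985/4 = 251/143916 - 1985/4 = -17854516/35979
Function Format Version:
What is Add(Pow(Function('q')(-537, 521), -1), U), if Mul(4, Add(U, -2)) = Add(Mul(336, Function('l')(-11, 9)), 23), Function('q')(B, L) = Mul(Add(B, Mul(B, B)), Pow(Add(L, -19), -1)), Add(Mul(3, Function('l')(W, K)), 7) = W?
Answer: Rational(-17854516, 35979) ≈ -496.25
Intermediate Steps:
Function('l')(W, K) = Add(Rational(-7, 3), Mul(Rational(1, 3), W))
Function('q')(B, L) = Mul(Pow(Add(-19, L), -1), Add(B, Pow(B, 2))) (Function('q')(B, L) = Mul(Add(B, Pow(B, 2)), Pow(Add(-19, L), -1)) = Mul(Pow(Add(-19, L), -1), Add(B, Pow(B, 2))))
U = Rational(-1985, 4) (U = Add(2, Mul(Rational(1, 4), Add(Mul(336, Add(Rational(-7, 3), Mul(Rational(1, 3), -11))), 23))) = Add(2, Mul(Rational(1, 4), Add(Mul(336, Add(Rational(-7, 3), Rational(-11, 3))), 23))) = Add(2, Mul(Rational(1, 4), Add(Mul(336, -6), 23))) = Add(2, Mul(Rational(1, 4), Add(-2016, 23))) = Add(2, Mul(Rational(1, 4), -1993)) = Add(2, Rational(-1993, 4)) = Rational(-1985, 4) ≈ -496.25)
Add(Pow(Function('q')(-537, 521), -1), U) = Add(Pow(Mul(-537, Pow(Add(-19, 521), -1), Add(1, -537)), -1), Rational(-1985, 4)) = Add(Pow(Mul(-537, Pow(502, -1), -536), -1), Rational(-1985, 4)) = Add(Pow(Mul(-537, Rational(1, 502), -536), -1), Rational(-1985, 4)) = Add(Pow(Rational(143916, 251), -1), Rational(-1985, 4)) = Add(Rational(251, 143916), Rational(-1985, 4)) = Rational(-17854516, 35979)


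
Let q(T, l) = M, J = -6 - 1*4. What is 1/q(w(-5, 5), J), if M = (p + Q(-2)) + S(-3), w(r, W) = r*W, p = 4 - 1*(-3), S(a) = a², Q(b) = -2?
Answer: 1/14 ≈ 0.071429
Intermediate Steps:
J = -10 (J = -6 - 4 = -10)
p = 7 (p = 4 + 3 = 7)
w(r, W) = W*r
M = 14 (M = (7 - 2) + (-3)² = 5 + 9 = 14)
q(T, l) = 14
1/q(w(-5, 5), J) = 1/14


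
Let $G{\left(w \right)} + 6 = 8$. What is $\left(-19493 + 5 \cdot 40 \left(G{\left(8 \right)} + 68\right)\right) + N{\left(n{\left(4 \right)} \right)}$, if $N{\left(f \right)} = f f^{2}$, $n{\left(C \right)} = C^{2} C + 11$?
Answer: $416382$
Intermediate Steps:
$G{\left(w \right)} = 2$ ($G{\left(w \right)} = -6 + 8 = 2$)
$n{\left(C \right)} = 11 + C^{3}$ ($n{\left(C \right)} = C^{3} + 11 = 11 + C^{3}$)
$N{\left(f \right)} = f^{3}$
$\left(-19493 + 5 \cdot 40 \left(G{\left(8 \right)} + 68\right)\right) + N{\left(n{\left(4 \right)} \right)} = \left(-19493 + 5 \cdot 40 \left(2 + 68\right)\right) + \left(11 + 4^{3}\right)^{3} = \left(-19493 + 200 \cdot 70\right) + \left(11 + 64\right)^{3} = \left(-19493 + 14000\right) + 75^{3} = -5493 + 421875 = 416382$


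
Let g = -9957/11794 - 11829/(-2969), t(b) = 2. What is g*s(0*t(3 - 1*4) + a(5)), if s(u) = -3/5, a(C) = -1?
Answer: -329846679/175081930 ≈ -1.8840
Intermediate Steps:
s(u) = -3/5 (s(u) = -3*1/5 = -3/5)
g = 109948893/35016386 (g = -9957*1/11794 - 11829*(-1/2969) = -9957/11794 + 11829/2969 = 109948893/35016386 ≈ 3.1399)
g*s(0*t(3 - 1*4) + a(5)) = (109948893/35016386)*(-3/5) = -329846679/175081930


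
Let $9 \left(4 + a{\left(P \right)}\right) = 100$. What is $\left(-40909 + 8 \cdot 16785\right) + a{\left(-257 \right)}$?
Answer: $\frac{840403}{9} \approx 93378.0$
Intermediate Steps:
$a{\left(P \right)} = \frac{64}{9}$ ($a{\left(P \right)} = -4 + \frac{1}{9} \cdot 100 = -4 + \frac{100}{9} = \frac{64}{9}$)
$\left(-40909 + 8 \cdot 16785\right) + a{\left(-257 \right)} = \left(-40909 + 8 \cdot 16785\right) + \frac{64}{9} = \left(-40909 + 134280\right) + \frac{64}{9} = 93371 + \frac{64}{9} = \frac{840403}{9}$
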